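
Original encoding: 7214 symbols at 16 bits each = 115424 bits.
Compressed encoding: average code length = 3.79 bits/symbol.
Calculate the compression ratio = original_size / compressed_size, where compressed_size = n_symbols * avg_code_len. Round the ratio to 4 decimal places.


original_size = n_symbols * orig_bits = 7214 * 16 = 115424 bits
compressed_size = n_symbols * avg_code_len = 7214 * 3.79 = 27341.06 bits
ratio = original_size / compressed_size = 115424 / 27341.06 = 4.2216

Compression ratio = 4.2216


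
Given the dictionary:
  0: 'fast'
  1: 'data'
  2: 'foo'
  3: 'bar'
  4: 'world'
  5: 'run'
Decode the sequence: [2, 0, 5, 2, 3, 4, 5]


Look up each index in the dictionary:
  2 -> 'foo'
  0 -> 'fast'
  5 -> 'run'
  2 -> 'foo'
  3 -> 'bar'
  4 -> 'world'
  5 -> 'run'

Decoded: "foo fast run foo bar world run"


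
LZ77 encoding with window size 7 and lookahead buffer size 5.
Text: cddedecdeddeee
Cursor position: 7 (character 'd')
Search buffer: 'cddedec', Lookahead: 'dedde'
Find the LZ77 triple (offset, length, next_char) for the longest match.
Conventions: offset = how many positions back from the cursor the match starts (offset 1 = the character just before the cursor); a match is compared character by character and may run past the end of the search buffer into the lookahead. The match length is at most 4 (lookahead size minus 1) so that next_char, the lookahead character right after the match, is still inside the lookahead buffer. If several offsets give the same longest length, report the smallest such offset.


Try each offset into the search buffer:
  offset=1 (pos 6, char 'c'): match length 0
  offset=2 (pos 5, char 'e'): match length 0
  offset=3 (pos 4, char 'd'): match length 2
  offset=4 (pos 3, char 'e'): match length 0
  offset=5 (pos 2, char 'd'): match length 3
  offset=6 (pos 1, char 'd'): match length 1
  offset=7 (pos 0, char 'c'): match length 0
Longest match has length 3 at offset 5.
next_char = character at position 7 + 3 = 10 -> 'd'

Best match: offset=5, length=3 (matching 'ded' starting at position 2)
LZ77 triple: (5, 3, 'd')


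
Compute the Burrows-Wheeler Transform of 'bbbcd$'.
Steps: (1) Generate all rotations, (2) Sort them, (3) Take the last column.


Rotations (sorted):
  0: $bbbcd -> last char: d
  1: bbbcd$ -> last char: $
  2: bbcd$b -> last char: b
  3: bcd$bb -> last char: b
  4: cd$bbb -> last char: b
  5: d$bbbc -> last char: c


BWT = d$bbbc


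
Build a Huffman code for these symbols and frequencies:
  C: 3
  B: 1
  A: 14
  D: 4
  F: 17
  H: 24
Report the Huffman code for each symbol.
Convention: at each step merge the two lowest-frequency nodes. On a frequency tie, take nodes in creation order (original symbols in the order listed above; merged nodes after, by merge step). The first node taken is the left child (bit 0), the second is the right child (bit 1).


Huffman tree construction:
Step 1: Merge B(1) + C(3) = 4
Step 2: Merge D(4) + (B+C)(4) = 8
Step 3: Merge (D+(B+C))(8) + A(14) = 22
Step 4: Merge F(17) + ((D+(B+C))+A)(22) = 39
Step 5: Merge H(24) + (F+((D+(B+C))+A))(39) = 63
Read each symbol's code off the tree from the root (left child = 0, right child = 1).

Codes:
  C: 11011 (length 5)
  B: 11010 (length 5)
  A: 111 (length 3)
  D: 1100 (length 4)
  F: 10 (length 2)
  H: 0 (length 1)
Average code length: 136/63 = 2.1587 bits/symbol


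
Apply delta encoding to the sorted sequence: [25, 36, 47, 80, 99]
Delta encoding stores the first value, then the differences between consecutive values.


First value: 25
Deltas:
  36 - 25 = 11
  47 - 36 = 11
  80 - 47 = 33
  99 - 80 = 19


Delta encoded: [25, 11, 11, 33, 19]


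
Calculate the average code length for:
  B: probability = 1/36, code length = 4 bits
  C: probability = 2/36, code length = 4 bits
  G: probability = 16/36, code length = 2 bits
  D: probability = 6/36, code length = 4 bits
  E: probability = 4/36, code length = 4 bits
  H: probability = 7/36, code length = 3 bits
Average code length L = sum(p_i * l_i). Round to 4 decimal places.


Weighted contributions p_i * l_i:
  B: (1/36) * 4 = 4/36
  C: (2/36) * 4 = 8/36
  G: (16/36) * 2 = 32/36
  D: (6/36) * 4 = 24/36
  E: (4/36) * 4 = 16/36
  H: (7/36) * 3 = 21/36
Sum = (4 + 8 + 32 + 24 + 16 + 21)/36 = 105/36

L = 105/36 = 2.9167 bits/symbol


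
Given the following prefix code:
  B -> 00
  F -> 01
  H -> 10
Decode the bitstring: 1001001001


Decoding step by step:
Bits 10 -> H
Bits 01 -> F
Bits 00 -> B
Bits 10 -> H
Bits 01 -> F


Decoded message: HFBHF


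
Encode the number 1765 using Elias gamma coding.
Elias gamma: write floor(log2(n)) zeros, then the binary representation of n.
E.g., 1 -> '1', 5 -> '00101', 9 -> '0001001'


num_bits = floor(log2(1765)) + 1 = 11
leading_zeros = num_bits - 1 = 10
binary(1765) = 11011100101

Elias gamma(1765) = '0000000000' + '11011100101' = 000000000011011100101 (21 bits)


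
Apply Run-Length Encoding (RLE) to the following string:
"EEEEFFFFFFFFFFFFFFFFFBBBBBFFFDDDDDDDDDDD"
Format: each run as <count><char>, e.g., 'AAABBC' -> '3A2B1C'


Scanning runs left to right:
  i=0: run of 'E' x 4 -> '4E'
  i=4: run of 'F' x 17 -> '17F'
  i=21: run of 'B' x 5 -> '5B'
  i=26: run of 'F' x 3 -> '3F'
  i=29: run of 'D' x 11 -> '11D'

RLE = 4E17F5B3F11D


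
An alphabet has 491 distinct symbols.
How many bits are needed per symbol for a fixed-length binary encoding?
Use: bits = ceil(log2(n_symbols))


log2(491) = 8.9396
Bracket: 2^8 = 256 < 491 <= 2^9 = 512
So ceil(log2(491)) = 9

bits = ceil(log2(491)) = ceil(8.9396) = 9 bits


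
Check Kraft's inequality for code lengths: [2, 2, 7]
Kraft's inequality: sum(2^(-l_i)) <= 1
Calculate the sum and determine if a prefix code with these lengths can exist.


Sum = 2^(-2) + 2^(-2) + 2^(-7)
    = 0.25 + 0.25 + 0.0078125
    = 65/128 = 0.5078125
Since 0.5078125 <= 1, Kraft's inequality IS satisfied.
A prefix code with these lengths CAN exist.

Kraft sum = 0.5078125. Satisfied.


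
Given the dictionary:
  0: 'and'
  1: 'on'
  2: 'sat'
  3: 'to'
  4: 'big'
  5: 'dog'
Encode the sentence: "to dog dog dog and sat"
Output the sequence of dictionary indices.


Look up each word in the dictionary:
  'to' -> 3
  'dog' -> 5
  'dog' -> 5
  'dog' -> 5
  'and' -> 0
  'sat' -> 2

Encoded: [3, 5, 5, 5, 0, 2]


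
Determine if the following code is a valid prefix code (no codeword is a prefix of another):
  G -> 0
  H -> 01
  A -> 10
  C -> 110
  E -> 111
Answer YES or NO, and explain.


Checking each pair (does one codeword prefix another?):
  G='0' vs H='01': prefix -- VIOLATION

NO -- this is NOT a valid prefix code. G (0) is a prefix of H (01).


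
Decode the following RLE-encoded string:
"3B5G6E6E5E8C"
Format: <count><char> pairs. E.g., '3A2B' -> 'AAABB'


Expanding each <count><char> pair:
  3B -> 'BBB'
  5G -> 'GGGGG'
  6E -> 'EEEEEE'
  6E -> 'EEEEEE'
  5E -> 'EEEEE'
  8C -> 'CCCCCCCC'

Decoded = BBBGGGGGEEEEEEEEEEEEEEEEECCCCCCCC


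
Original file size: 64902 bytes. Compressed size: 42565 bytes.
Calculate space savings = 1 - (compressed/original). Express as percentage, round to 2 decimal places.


ratio = compressed/original = 42565/64902 = 0.655835
savings = 1 - ratio = 1 - 0.655835 = 0.344165
as a percentage: 0.344165 * 100 = 34.42%

Space savings = 1 - 42565/64902 = 34.42%


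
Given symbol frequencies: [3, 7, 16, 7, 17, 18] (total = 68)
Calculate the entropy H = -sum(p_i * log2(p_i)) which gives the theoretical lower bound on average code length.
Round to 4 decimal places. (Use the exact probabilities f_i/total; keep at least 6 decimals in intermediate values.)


Per-symbol terms -p_i * log2(p_i) with p_i = f_i/68:
  p = 3/68 = 0.044118: log2(p) = -4.502500, -p*log2(p) = 0.198640
  p = 7/68 = 0.102941: log2(p) = -3.280108, -p*log2(p) = 0.337658
  p = 16/68 = 0.235294: log2(p) = -2.087463, -p*log2(p) = 0.491168
  p = 7/68 = 0.102941: log2(p) = -3.280108, -p*log2(p) = 0.337658
  p = 17/68 = 0.250000: log2(p) = -2.000000, -p*log2(p) = 0.500000
  p = 18/68 = 0.264706: log2(p) = -1.917538, -p*log2(p) = 0.507584
H = 0.198640 + 0.337658 + 0.491168 + 0.337658 + 0.500000 + 0.507584 = 2.372708

H = 2.3727 bits/symbol


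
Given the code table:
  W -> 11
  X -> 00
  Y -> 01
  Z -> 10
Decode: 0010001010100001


Decoding:
00 -> X
10 -> Z
00 -> X
10 -> Z
10 -> Z
10 -> Z
00 -> X
01 -> Y


Result: XZXZZZXY


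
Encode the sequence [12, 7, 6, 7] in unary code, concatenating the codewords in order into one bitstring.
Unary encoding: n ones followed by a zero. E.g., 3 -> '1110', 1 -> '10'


Encode each number as n ones followed by a terminating 0:
  12 -> 1111111111110 (13 bits)
  7 -> 11111110 (8 bits)
  6 -> 1111110 (7 bits)
  7 -> 11111110 (8 bits)
Total length = 13 + 8 + 7 + 8 = 36 bits.

Unary([12, 7, 6, 7]) = 111111111111011111110111111011111110 (36 bits)


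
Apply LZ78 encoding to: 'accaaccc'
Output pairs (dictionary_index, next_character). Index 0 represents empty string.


LZ78 encoding steps:
Dictionary: {0: ''}
Step 1: w='' (idx 0), next='a' -> output (0, 'a'), add 'a' as idx 1
Step 2: w='' (idx 0), next='c' -> output (0, 'c'), add 'c' as idx 2
Step 3: w='c' (idx 2), next='a' -> output (2, 'a'), add 'ca' as idx 3
Step 4: w='a' (idx 1), next='c' -> output (1, 'c'), add 'ac' as idx 4
Step 5: w='c' (idx 2), next='c' -> output (2, 'c'), add 'cc' as idx 5


Encoded: [(0, 'a'), (0, 'c'), (2, 'a'), (1, 'c'), (2, 'c')]


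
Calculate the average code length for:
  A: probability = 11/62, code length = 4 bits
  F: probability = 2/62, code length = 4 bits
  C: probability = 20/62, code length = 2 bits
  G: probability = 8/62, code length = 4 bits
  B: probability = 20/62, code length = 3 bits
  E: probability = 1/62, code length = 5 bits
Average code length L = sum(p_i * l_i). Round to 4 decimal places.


Weighted contributions p_i * l_i:
  A: (11/62) * 4 = 44/62
  F: (2/62) * 4 = 8/62
  C: (20/62) * 2 = 40/62
  G: (8/62) * 4 = 32/62
  B: (20/62) * 3 = 60/62
  E: (1/62) * 5 = 5/62
Sum = (44 + 8 + 40 + 32 + 60 + 5)/62 = 189/62

L = 189/62 = 3.0484 bits/symbol


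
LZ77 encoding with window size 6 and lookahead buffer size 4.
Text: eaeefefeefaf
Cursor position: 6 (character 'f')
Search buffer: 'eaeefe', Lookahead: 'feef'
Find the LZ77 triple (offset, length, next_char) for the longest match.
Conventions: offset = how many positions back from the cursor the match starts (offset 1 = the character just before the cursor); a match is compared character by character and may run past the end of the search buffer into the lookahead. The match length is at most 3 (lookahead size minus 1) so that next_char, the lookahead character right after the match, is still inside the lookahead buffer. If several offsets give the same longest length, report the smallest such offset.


Try each offset into the search buffer:
  offset=1 (pos 5, char 'e'): match length 0
  offset=2 (pos 4, char 'f'): match length 2
  offset=3 (pos 3, char 'e'): match length 0
  offset=4 (pos 2, char 'e'): match length 0
  offset=5 (pos 1, char 'a'): match length 0
  offset=6 (pos 0, char 'e'): match length 0
Longest match has length 2 at offset 2.
next_char = character at position 6 + 2 = 8 -> 'e'

Best match: offset=2, length=2 (matching 'fe' starting at position 4)
LZ77 triple: (2, 2, 'e')


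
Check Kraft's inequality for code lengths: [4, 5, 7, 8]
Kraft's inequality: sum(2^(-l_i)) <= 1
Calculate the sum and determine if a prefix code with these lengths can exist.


Sum = 2^(-4) + 2^(-5) + 2^(-7) + 2^(-8)
    = 0.0625 + 0.03125 + 0.0078125 + 0.00390625
    = 27/256 = 0.10546875
Since 0.10546875 <= 1, Kraft's inequality IS satisfied.
A prefix code with these lengths CAN exist.

Kraft sum = 0.10546875. Satisfied.


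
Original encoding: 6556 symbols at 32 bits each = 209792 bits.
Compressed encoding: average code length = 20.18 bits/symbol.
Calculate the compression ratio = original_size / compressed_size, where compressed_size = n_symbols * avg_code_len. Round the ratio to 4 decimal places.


original_size = n_symbols * orig_bits = 6556 * 32 = 209792 bits
compressed_size = n_symbols * avg_code_len = 6556 * 20.18 = 132300.08 bits
ratio = original_size / compressed_size = 209792 / 132300.08 = 1.5857

Compression ratio = 1.5857


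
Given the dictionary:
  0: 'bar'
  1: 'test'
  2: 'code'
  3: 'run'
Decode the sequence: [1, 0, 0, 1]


Look up each index in the dictionary:
  1 -> 'test'
  0 -> 'bar'
  0 -> 'bar'
  1 -> 'test'

Decoded: "test bar bar test"


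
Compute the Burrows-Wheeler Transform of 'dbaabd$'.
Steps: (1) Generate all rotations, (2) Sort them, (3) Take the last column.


Rotations (sorted):
  0: $dbaabd -> last char: d
  1: aabd$db -> last char: b
  2: abd$dba -> last char: a
  3: baabd$d -> last char: d
  4: bd$dbaa -> last char: a
  5: d$dbaab -> last char: b
  6: dbaabd$ -> last char: $


BWT = dbadab$


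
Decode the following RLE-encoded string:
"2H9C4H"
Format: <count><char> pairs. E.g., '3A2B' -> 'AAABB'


Expanding each <count><char> pair:
  2H -> 'HH'
  9C -> 'CCCCCCCCC'
  4H -> 'HHHH'

Decoded = HHCCCCCCCCCHHHH


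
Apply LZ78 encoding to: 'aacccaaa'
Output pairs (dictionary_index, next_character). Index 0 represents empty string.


LZ78 encoding steps:
Dictionary: {0: ''}
Step 1: w='' (idx 0), next='a' -> output (0, 'a'), add 'a' as idx 1
Step 2: w='a' (idx 1), next='c' -> output (1, 'c'), add 'ac' as idx 2
Step 3: w='' (idx 0), next='c' -> output (0, 'c'), add 'c' as idx 3
Step 4: w='c' (idx 3), next='a' -> output (3, 'a'), add 'ca' as idx 4
Step 5: w='a' (idx 1), next='a' -> output (1, 'a'), add 'aa' as idx 5


Encoded: [(0, 'a'), (1, 'c'), (0, 'c'), (3, 'a'), (1, 'a')]


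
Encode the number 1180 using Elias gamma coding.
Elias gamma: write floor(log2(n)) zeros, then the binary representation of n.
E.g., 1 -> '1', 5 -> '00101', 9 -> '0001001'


num_bits = floor(log2(1180)) + 1 = 11
leading_zeros = num_bits - 1 = 10
binary(1180) = 10010011100

Elias gamma(1180) = '0000000000' + '10010011100' = 000000000010010011100 (21 bits)


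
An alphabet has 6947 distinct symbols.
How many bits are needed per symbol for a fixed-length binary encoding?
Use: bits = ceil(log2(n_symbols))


log2(6947) = 12.7622
Bracket: 2^12 = 4096 < 6947 <= 2^13 = 8192
So ceil(log2(6947)) = 13

bits = ceil(log2(6947)) = ceil(12.7622) = 13 bits


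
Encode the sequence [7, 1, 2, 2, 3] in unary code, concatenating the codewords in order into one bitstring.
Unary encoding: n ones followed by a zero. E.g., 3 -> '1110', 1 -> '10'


Encode each number as n ones followed by a terminating 0:
  7 -> 11111110 (8 bits)
  1 -> 10 (2 bits)
  2 -> 110 (3 bits)
  2 -> 110 (3 bits)
  3 -> 1110 (4 bits)
Total length = 8 + 2 + 3 + 3 + 4 = 20 bits.

Unary([7, 1, 2, 2, 3]) = 11111110101101101110 (20 bits)


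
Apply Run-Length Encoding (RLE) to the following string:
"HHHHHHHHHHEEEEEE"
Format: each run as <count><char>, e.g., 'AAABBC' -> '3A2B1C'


Scanning runs left to right:
  i=0: run of 'H' x 10 -> '10H'
  i=10: run of 'E' x 6 -> '6E'

RLE = 10H6E


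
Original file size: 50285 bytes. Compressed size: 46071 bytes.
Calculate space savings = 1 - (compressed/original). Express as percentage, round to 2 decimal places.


ratio = compressed/original = 46071/50285 = 0.916198
savings = 1 - ratio = 1 - 0.916198 = 0.083802
as a percentage: 0.083802 * 100 = 8.38%

Space savings = 1 - 46071/50285 = 8.38%


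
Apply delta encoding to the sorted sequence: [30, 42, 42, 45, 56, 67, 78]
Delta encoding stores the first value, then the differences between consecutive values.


First value: 30
Deltas:
  42 - 30 = 12
  42 - 42 = 0
  45 - 42 = 3
  56 - 45 = 11
  67 - 56 = 11
  78 - 67 = 11


Delta encoded: [30, 12, 0, 3, 11, 11, 11]


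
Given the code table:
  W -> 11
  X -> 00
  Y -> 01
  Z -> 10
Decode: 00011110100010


Decoding:
00 -> X
01 -> Y
11 -> W
10 -> Z
10 -> Z
00 -> X
10 -> Z


Result: XYWZZXZ


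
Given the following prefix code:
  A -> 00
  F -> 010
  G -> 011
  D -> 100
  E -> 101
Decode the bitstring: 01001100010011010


Decoding step by step:
Bits 010 -> F
Bits 011 -> G
Bits 00 -> A
Bits 010 -> F
Bits 011 -> G
Bits 010 -> F


Decoded message: FGAFGF


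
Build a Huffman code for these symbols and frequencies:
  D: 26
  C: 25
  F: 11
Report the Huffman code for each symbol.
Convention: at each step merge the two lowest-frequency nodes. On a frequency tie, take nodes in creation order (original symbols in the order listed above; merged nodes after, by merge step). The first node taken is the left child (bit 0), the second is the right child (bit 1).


Huffman tree construction:
Step 1: Merge F(11) + C(25) = 36
Step 2: Merge D(26) + (F+C)(36) = 62
Read each symbol's code off the tree from the root (left child = 0, right child = 1).

Codes:
  D: 0 (length 1)
  C: 11 (length 2)
  F: 10 (length 2)
Average code length: 98/62 = 1.5806 bits/symbol


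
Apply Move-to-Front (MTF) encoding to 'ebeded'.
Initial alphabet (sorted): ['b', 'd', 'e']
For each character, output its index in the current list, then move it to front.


MTF encoding:
'e': index 2 in ['b', 'd', 'e'] -> ['e', 'b', 'd']
'b': index 1 in ['e', 'b', 'd'] -> ['b', 'e', 'd']
'e': index 1 in ['b', 'e', 'd'] -> ['e', 'b', 'd']
'd': index 2 in ['e', 'b', 'd'] -> ['d', 'e', 'b']
'e': index 1 in ['d', 'e', 'b'] -> ['e', 'd', 'b']
'd': index 1 in ['e', 'd', 'b'] -> ['d', 'e', 'b']


Output: [2, 1, 1, 2, 1, 1]


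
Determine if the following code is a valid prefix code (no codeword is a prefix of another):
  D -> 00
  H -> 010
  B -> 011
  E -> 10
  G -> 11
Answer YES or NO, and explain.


Checking each pair (does one codeword prefix another?):
  D='00' vs H='010': no prefix
  D='00' vs B='011': no prefix
  D='00' vs E='10': no prefix
  D='00' vs G='11': no prefix
  H='010' vs D='00': no prefix
  H='010' vs B='011': no prefix
  H='010' vs E='10': no prefix
  H='010' vs G='11': no prefix
  B='011' vs D='00': no prefix
  B='011' vs H='010': no prefix
  B='011' vs E='10': no prefix
  B='011' vs G='11': no prefix
  E='10' vs D='00': no prefix
  E='10' vs H='010': no prefix
  E='10' vs B='011': no prefix
  E='10' vs G='11': no prefix
  G='11' vs D='00': no prefix
  G='11' vs H='010': no prefix
  G='11' vs B='011': no prefix
  G='11' vs E='10': no prefix
No violation found over all pairs.

YES -- this is a valid prefix code. No codeword is a prefix of any other codeword.


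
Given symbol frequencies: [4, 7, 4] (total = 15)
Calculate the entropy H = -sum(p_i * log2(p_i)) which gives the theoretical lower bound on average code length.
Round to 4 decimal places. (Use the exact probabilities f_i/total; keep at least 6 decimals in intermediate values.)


Per-symbol terms -p_i * log2(p_i) with p_i = f_i/15:
  p = 4/15 = 0.266667: log2(p) = -1.906891, -p*log2(p) = 0.508504
  p = 7/15 = 0.466667: log2(p) = -1.099536, -p*log2(p) = 0.513117
  p = 4/15 = 0.266667: log2(p) = -1.906891, -p*log2(p) = 0.508504
H = 0.508504 + 0.513117 + 0.508504 = 1.530125

H = 1.5301 bits/symbol


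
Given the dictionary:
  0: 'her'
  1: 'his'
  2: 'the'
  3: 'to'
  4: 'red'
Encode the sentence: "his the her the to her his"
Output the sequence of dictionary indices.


Look up each word in the dictionary:
  'his' -> 1
  'the' -> 2
  'her' -> 0
  'the' -> 2
  'to' -> 3
  'her' -> 0
  'his' -> 1

Encoded: [1, 2, 0, 2, 3, 0, 1]


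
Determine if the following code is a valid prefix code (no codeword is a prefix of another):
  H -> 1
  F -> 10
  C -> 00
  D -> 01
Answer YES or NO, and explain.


Checking each pair (does one codeword prefix another?):
  H='1' vs F='10': prefix -- VIOLATION

NO -- this is NOT a valid prefix code. H (1) is a prefix of F (10).


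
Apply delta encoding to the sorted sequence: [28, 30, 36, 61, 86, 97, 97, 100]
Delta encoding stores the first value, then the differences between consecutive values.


First value: 28
Deltas:
  30 - 28 = 2
  36 - 30 = 6
  61 - 36 = 25
  86 - 61 = 25
  97 - 86 = 11
  97 - 97 = 0
  100 - 97 = 3


Delta encoded: [28, 2, 6, 25, 25, 11, 0, 3]


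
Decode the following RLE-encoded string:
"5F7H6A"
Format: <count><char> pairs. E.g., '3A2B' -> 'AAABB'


Expanding each <count><char> pair:
  5F -> 'FFFFF'
  7H -> 'HHHHHHH'
  6A -> 'AAAAAA'

Decoded = FFFFFHHHHHHHAAAAAA


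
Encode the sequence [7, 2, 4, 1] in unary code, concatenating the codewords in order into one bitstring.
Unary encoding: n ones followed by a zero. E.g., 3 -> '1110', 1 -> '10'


Encode each number as n ones followed by a terminating 0:
  7 -> 11111110 (8 bits)
  2 -> 110 (3 bits)
  4 -> 11110 (5 bits)
  1 -> 10 (2 bits)
Total length = 8 + 3 + 5 + 2 = 18 bits.

Unary([7, 2, 4, 1]) = 111111101101111010 (18 bits)


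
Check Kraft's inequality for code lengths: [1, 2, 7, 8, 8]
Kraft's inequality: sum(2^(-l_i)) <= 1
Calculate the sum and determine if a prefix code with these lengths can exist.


Sum = 2^(-1) + 2^(-2) + 2^(-7) + 2^(-8) + 2^(-8)
    = 0.5 + 0.25 + 0.0078125 + 0.00390625 + 0.00390625
    = 196/256 = 0.765625
Since 0.765625 <= 1, Kraft's inequality IS satisfied.
A prefix code with these lengths CAN exist.

Kraft sum = 0.765625. Satisfied.


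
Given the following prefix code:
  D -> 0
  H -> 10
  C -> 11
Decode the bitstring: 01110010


Decoding step by step:
Bits 0 -> D
Bits 11 -> C
Bits 10 -> H
Bits 0 -> D
Bits 10 -> H


Decoded message: DCHDH


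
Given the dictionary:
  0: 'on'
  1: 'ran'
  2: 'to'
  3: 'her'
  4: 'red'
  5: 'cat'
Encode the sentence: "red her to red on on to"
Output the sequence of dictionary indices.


Look up each word in the dictionary:
  'red' -> 4
  'her' -> 3
  'to' -> 2
  'red' -> 4
  'on' -> 0
  'on' -> 0
  'to' -> 2

Encoded: [4, 3, 2, 4, 0, 0, 2]


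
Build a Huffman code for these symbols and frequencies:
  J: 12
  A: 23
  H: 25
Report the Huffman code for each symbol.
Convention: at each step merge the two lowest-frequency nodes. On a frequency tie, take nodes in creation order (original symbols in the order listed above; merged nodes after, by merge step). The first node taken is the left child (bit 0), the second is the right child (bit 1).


Huffman tree construction:
Step 1: Merge J(12) + A(23) = 35
Step 2: Merge H(25) + (J+A)(35) = 60
Read each symbol's code off the tree from the root (left child = 0, right child = 1).

Codes:
  J: 10 (length 2)
  A: 11 (length 2)
  H: 0 (length 1)
Average code length: 95/60 = 1.5833 bits/symbol


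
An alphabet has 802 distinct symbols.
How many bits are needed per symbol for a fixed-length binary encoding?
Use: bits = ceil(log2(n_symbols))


log2(802) = 9.6475
Bracket: 2^9 = 512 < 802 <= 2^10 = 1024
So ceil(log2(802)) = 10

bits = ceil(log2(802)) = ceil(9.6475) = 10 bits


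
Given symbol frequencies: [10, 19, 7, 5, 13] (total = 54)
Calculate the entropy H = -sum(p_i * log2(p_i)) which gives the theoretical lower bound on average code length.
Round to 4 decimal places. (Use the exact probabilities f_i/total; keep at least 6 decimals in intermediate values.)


Per-symbol terms -p_i * log2(p_i) with p_i = f_i/54:
  p = 10/54 = 0.185185: log2(p) = -2.432959, -p*log2(p) = 0.450548
  p = 19/54 = 0.351852: log2(p) = -1.506960, -p*log2(p) = 0.530227
  p = 7/54 = 0.129630: log2(p) = -2.947533, -p*log2(p) = 0.382088
  p = 5/54 = 0.092593: log2(p) = -3.432959, -p*log2(p) = 0.317867
  p = 13/54 = 0.240741: log2(p) = -2.054448, -p*log2(p) = 0.494589
H = 0.450548 + 0.530227 + 0.382088 + 0.317867 + 0.494589 = 2.175319

H = 2.1753 bits/symbol


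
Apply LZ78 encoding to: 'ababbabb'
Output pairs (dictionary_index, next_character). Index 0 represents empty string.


LZ78 encoding steps:
Dictionary: {0: ''}
Step 1: w='' (idx 0), next='a' -> output (0, 'a'), add 'a' as idx 1
Step 2: w='' (idx 0), next='b' -> output (0, 'b'), add 'b' as idx 2
Step 3: w='a' (idx 1), next='b' -> output (1, 'b'), add 'ab' as idx 3
Step 4: w='b' (idx 2), next='a' -> output (2, 'a'), add 'ba' as idx 4
Step 5: w='b' (idx 2), next='b' -> output (2, 'b'), add 'bb' as idx 5


Encoded: [(0, 'a'), (0, 'b'), (1, 'b'), (2, 'a'), (2, 'b')]


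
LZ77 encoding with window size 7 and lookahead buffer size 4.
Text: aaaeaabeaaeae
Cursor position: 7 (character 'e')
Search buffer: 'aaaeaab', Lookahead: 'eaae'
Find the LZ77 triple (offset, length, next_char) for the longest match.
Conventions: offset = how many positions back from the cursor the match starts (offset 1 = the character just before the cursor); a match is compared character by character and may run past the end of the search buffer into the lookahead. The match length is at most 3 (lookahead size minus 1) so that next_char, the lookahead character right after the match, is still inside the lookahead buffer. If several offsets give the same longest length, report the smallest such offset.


Try each offset into the search buffer:
  offset=1 (pos 6, char 'b'): match length 0
  offset=2 (pos 5, char 'a'): match length 0
  offset=3 (pos 4, char 'a'): match length 0
  offset=4 (pos 3, char 'e'): match length 3
  offset=5 (pos 2, char 'a'): match length 0
  offset=6 (pos 1, char 'a'): match length 0
  offset=7 (pos 0, char 'a'): match length 0
Longest match has length 3 at offset 4.
next_char = character at position 7 + 3 = 10 -> 'e'

Best match: offset=4, length=3 (matching 'eaa' starting at position 3)
LZ77 triple: (4, 3, 'e')


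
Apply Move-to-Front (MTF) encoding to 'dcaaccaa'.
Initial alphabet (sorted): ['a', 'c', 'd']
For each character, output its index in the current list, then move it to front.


MTF encoding:
'd': index 2 in ['a', 'c', 'd'] -> ['d', 'a', 'c']
'c': index 2 in ['d', 'a', 'c'] -> ['c', 'd', 'a']
'a': index 2 in ['c', 'd', 'a'] -> ['a', 'c', 'd']
'a': index 0 in ['a', 'c', 'd'] -> ['a', 'c', 'd']
'c': index 1 in ['a', 'c', 'd'] -> ['c', 'a', 'd']
'c': index 0 in ['c', 'a', 'd'] -> ['c', 'a', 'd']
'a': index 1 in ['c', 'a', 'd'] -> ['a', 'c', 'd']
'a': index 0 in ['a', 'c', 'd'] -> ['a', 'c', 'd']


Output: [2, 2, 2, 0, 1, 0, 1, 0]


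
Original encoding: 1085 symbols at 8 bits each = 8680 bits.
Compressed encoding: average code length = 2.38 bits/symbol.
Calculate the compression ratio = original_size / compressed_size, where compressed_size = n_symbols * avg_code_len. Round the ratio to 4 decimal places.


original_size = n_symbols * orig_bits = 1085 * 8 = 8680 bits
compressed_size = n_symbols * avg_code_len = 1085 * 2.38 = 2582.3 bits
ratio = original_size / compressed_size = 8680 / 2582.3 = 3.3613

Compression ratio = 3.3613


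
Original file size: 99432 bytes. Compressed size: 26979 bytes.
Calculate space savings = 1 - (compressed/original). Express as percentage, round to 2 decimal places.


ratio = compressed/original = 26979/99432 = 0.271331
savings = 1 - ratio = 1 - 0.271331 = 0.728669
as a percentage: 0.728669 * 100 = 72.87%

Space savings = 1 - 26979/99432 = 72.87%


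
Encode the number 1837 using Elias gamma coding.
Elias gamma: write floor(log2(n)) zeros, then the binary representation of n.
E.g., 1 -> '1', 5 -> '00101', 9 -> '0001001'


num_bits = floor(log2(1837)) + 1 = 11
leading_zeros = num_bits - 1 = 10
binary(1837) = 11100101101

Elias gamma(1837) = '0000000000' + '11100101101' = 000000000011100101101 (21 bits)


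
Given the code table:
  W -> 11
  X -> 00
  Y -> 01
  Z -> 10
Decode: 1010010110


Decoding:
10 -> Z
10 -> Z
01 -> Y
01 -> Y
10 -> Z


Result: ZZYYZ


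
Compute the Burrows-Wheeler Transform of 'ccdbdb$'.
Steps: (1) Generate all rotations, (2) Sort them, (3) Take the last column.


Rotations (sorted):
  0: $ccdbdb -> last char: b
  1: b$ccdbd -> last char: d
  2: bdb$ccd -> last char: d
  3: ccdbdb$ -> last char: $
  4: cdbdb$c -> last char: c
  5: db$ccdb -> last char: b
  6: dbdb$cc -> last char: c


BWT = bdd$cbc


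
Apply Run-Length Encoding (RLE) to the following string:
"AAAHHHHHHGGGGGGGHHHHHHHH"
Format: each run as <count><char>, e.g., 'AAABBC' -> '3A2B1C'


Scanning runs left to right:
  i=0: run of 'A' x 3 -> '3A'
  i=3: run of 'H' x 6 -> '6H'
  i=9: run of 'G' x 7 -> '7G'
  i=16: run of 'H' x 8 -> '8H'

RLE = 3A6H7G8H


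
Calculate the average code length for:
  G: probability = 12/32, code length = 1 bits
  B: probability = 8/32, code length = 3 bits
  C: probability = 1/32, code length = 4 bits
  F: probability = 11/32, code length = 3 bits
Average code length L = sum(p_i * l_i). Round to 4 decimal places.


Weighted contributions p_i * l_i:
  G: (12/32) * 1 = 12/32
  B: (8/32) * 3 = 24/32
  C: (1/32) * 4 = 4/32
  F: (11/32) * 3 = 33/32
Sum = (12 + 24 + 4 + 33)/32 = 73/32

L = 73/32 = 2.2813 bits/symbol


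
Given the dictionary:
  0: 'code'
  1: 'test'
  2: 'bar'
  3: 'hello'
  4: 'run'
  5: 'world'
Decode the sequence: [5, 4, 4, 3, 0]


Look up each index in the dictionary:
  5 -> 'world'
  4 -> 'run'
  4 -> 'run'
  3 -> 'hello'
  0 -> 'code'

Decoded: "world run run hello code"


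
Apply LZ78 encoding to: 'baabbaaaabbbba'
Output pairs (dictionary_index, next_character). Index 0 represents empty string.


LZ78 encoding steps:
Dictionary: {0: ''}
Step 1: w='' (idx 0), next='b' -> output (0, 'b'), add 'b' as idx 1
Step 2: w='' (idx 0), next='a' -> output (0, 'a'), add 'a' as idx 2
Step 3: w='a' (idx 2), next='b' -> output (2, 'b'), add 'ab' as idx 3
Step 4: w='b' (idx 1), next='a' -> output (1, 'a'), add 'ba' as idx 4
Step 5: w='a' (idx 2), next='a' -> output (2, 'a'), add 'aa' as idx 5
Step 6: w='ab' (idx 3), next='b' -> output (3, 'b'), add 'abb' as idx 6
Step 7: w='b' (idx 1), next='b' -> output (1, 'b'), add 'bb' as idx 7
Step 8: w='a' (idx 2), end of input -> output (2, '')


Encoded: [(0, 'b'), (0, 'a'), (2, 'b'), (1, 'a'), (2, 'a'), (3, 'b'), (1, 'b'), (2, '')]


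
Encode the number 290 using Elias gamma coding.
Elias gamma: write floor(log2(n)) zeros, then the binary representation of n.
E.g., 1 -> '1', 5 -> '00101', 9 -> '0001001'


num_bits = floor(log2(290)) + 1 = 9
leading_zeros = num_bits - 1 = 8
binary(290) = 100100010

Elias gamma(290) = '00000000' + '100100010' = 00000000100100010 (17 bits)


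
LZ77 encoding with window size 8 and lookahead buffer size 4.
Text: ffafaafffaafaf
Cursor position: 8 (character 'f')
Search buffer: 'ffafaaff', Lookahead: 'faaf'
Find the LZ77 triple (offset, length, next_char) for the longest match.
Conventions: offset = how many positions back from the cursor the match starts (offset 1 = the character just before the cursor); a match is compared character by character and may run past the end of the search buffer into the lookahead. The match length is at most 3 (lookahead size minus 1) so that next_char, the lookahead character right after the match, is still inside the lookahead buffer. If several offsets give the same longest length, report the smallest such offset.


Try each offset into the search buffer:
  offset=1 (pos 7, char 'f'): match length 1
  offset=2 (pos 6, char 'f'): match length 1
  offset=3 (pos 5, char 'a'): match length 0
  offset=4 (pos 4, char 'a'): match length 0
  offset=5 (pos 3, char 'f'): match length 3
  offset=6 (pos 2, char 'a'): match length 0
  offset=7 (pos 1, char 'f'): match length 2
  offset=8 (pos 0, char 'f'): match length 1
Longest match has length 3 at offset 5.
next_char = character at position 8 + 3 = 11 -> 'f'

Best match: offset=5, length=3 (matching 'faa' starting at position 3)
LZ77 triple: (5, 3, 'f')


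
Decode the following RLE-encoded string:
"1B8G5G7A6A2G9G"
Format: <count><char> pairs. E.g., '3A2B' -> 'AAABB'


Expanding each <count><char> pair:
  1B -> 'B'
  8G -> 'GGGGGGGG'
  5G -> 'GGGGG'
  7A -> 'AAAAAAA'
  6A -> 'AAAAAA'
  2G -> 'GG'
  9G -> 'GGGGGGGGG'

Decoded = BGGGGGGGGGGGGGAAAAAAAAAAAAAGGGGGGGGGGG


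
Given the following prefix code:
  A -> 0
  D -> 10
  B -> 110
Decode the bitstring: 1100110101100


Decoding step by step:
Bits 110 -> B
Bits 0 -> A
Bits 110 -> B
Bits 10 -> D
Bits 110 -> B
Bits 0 -> A


Decoded message: BABDBA


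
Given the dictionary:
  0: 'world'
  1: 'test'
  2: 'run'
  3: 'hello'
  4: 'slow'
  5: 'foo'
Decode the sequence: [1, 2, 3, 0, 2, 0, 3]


Look up each index in the dictionary:
  1 -> 'test'
  2 -> 'run'
  3 -> 'hello'
  0 -> 'world'
  2 -> 'run'
  0 -> 'world'
  3 -> 'hello'

Decoded: "test run hello world run world hello"


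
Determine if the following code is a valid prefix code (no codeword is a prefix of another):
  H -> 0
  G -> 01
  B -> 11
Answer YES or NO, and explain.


Checking each pair (does one codeword prefix another?):
  H='0' vs G='01': prefix -- VIOLATION

NO -- this is NOT a valid prefix code. H (0) is a prefix of G (01).


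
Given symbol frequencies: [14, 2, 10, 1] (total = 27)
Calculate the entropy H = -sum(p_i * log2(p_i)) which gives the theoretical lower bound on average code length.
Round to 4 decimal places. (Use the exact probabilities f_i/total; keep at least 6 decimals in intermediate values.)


Per-symbol terms -p_i * log2(p_i) with p_i = f_i/27:
  p = 14/27 = 0.518519: log2(p) = -0.947533, -p*log2(p) = 0.491313
  p = 2/27 = 0.074074: log2(p) = -3.754888, -p*log2(p) = 0.278140
  p = 10/27 = 0.370370: log2(p) = -1.432959, -p*log2(p) = 0.530726
  p = 1/27 = 0.037037: log2(p) = -4.754888, -p*log2(p) = 0.176107
H = 0.491313 + 0.278140 + 0.530726 + 0.176107 = 1.476286

H = 1.4763 bits/symbol


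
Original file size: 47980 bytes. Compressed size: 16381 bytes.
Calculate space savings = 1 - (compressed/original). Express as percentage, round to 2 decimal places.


ratio = compressed/original = 16381/47980 = 0.341413
savings = 1 - ratio = 1 - 0.341413 = 0.658587
as a percentage: 0.658587 * 100 = 65.86%

Space savings = 1 - 16381/47980 = 65.86%


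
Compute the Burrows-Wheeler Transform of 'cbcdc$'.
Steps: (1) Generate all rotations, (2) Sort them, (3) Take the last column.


Rotations (sorted):
  0: $cbcdc -> last char: c
  1: bcdc$c -> last char: c
  2: c$cbcd -> last char: d
  3: cbcdc$ -> last char: $
  4: cdc$cb -> last char: b
  5: dc$cbc -> last char: c


BWT = ccd$bc


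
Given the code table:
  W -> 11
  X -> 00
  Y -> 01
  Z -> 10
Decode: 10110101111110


Decoding:
10 -> Z
11 -> W
01 -> Y
01 -> Y
11 -> W
11 -> W
10 -> Z


Result: ZWYYWWZ


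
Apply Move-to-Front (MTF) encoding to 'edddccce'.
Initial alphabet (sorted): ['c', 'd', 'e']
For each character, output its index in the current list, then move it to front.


MTF encoding:
'e': index 2 in ['c', 'd', 'e'] -> ['e', 'c', 'd']
'd': index 2 in ['e', 'c', 'd'] -> ['d', 'e', 'c']
'd': index 0 in ['d', 'e', 'c'] -> ['d', 'e', 'c']
'd': index 0 in ['d', 'e', 'c'] -> ['d', 'e', 'c']
'c': index 2 in ['d', 'e', 'c'] -> ['c', 'd', 'e']
'c': index 0 in ['c', 'd', 'e'] -> ['c', 'd', 'e']
'c': index 0 in ['c', 'd', 'e'] -> ['c', 'd', 'e']
'e': index 2 in ['c', 'd', 'e'] -> ['e', 'c', 'd']


Output: [2, 2, 0, 0, 2, 0, 0, 2]


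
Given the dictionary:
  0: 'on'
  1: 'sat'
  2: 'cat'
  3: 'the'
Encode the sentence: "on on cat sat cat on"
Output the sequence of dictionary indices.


Look up each word in the dictionary:
  'on' -> 0
  'on' -> 0
  'cat' -> 2
  'sat' -> 1
  'cat' -> 2
  'on' -> 0

Encoded: [0, 0, 2, 1, 2, 0]


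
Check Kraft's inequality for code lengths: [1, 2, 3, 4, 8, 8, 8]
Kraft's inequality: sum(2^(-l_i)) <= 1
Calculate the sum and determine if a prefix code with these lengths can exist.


Sum = 2^(-1) + 2^(-2) + 2^(-3) + 2^(-4) + 2^(-8) + 2^(-8) + 2^(-8)
    = 0.5 + 0.25 + 0.125 + 0.0625 + 0.00390625 + 0.00390625 + 0.00390625
    = 243/256 = 0.94921875
Since 0.94921875 <= 1, Kraft's inequality IS satisfied.
A prefix code with these lengths CAN exist.

Kraft sum = 0.94921875. Satisfied.


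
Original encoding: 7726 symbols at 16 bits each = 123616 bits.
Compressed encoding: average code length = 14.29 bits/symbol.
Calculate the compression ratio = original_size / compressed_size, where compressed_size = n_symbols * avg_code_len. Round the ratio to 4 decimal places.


original_size = n_symbols * orig_bits = 7726 * 16 = 123616 bits
compressed_size = n_symbols * avg_code_len = 7726 * 14.29 = 110404.54 bits
ratio = original_size / compressed_size = 123616 / 110404.54 = 1.1197

Compression ratio = 1.1197


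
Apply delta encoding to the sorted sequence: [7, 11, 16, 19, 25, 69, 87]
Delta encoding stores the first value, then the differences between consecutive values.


First value: 7
Deltas:
  11 - 7 = 4
  16 - 11 = 5
  19 - 16 = 3
  25 - 19 = 6
  69 - 25 = 44
  87 - 69 = 18


Delta encoded: [7, 4, 5, 3, 6, 44, 18]


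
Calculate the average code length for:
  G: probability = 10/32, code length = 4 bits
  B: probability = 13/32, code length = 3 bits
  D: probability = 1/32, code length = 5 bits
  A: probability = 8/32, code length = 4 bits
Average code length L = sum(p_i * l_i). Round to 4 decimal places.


Weighted contributions p_i * l_i:
  G: (10/32) * 4 = 40/32
  B: (13/32) * 3 = 39/32
  D: (1/32) * 5 = 5/32
  A: (8/32) * 4 = 32/32
Sum = (40 + 39 + 5 + 32)/32 = 116/32

L = 116/32 = 3.6250 bits/symbol


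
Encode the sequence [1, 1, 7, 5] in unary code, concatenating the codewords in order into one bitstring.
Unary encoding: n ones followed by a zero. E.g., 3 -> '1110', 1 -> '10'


Encode each number as n ones followed by a terminating 0:
  1 -> 10 (2 bits)
  1 -> 10 (2 bits)
  7 -> 11111110 (8 bits)
  5 -> 111110 (6 bits)
Total length = 2 + 2 + 8 + 6 = 18 bits.

Unary([1, 1, 7, 5]) = 101011111110111110 (18 bits)


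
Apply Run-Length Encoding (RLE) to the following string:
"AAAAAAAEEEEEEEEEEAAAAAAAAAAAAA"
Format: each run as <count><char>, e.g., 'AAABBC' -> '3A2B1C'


Scanning runs left to right:
  i=0: run of 'A' x 7 -> '7A'
  i=7: run of 'E' x 10 -> '10E'
  i=17: run of 'A' x 13 -> '13A'

RLE = 7A10E13A


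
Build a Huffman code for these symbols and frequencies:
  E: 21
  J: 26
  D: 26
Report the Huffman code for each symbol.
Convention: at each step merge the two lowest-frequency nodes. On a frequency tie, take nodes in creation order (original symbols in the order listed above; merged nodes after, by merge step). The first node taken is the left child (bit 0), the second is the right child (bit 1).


Huffman tree construction:
Step 1: Merge E(21) + J(26) = 47
Step 2: Merge D(26) + (E+J)(47) = 73
Read each symbol's code off the tree from the root (left child = 0, right child = 1).

Codes:
  E: 10 (length 2)
  J: 11 (length 2)
  D: 0 (length 1)
Average code length: 120/73 = 1.6438 bits/symbol


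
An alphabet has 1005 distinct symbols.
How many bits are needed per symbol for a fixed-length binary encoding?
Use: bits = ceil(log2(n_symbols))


log2(1005) = 9.973
Bracket: 2^9 = 512 < 1005 <= 2^10 = 1024
So ceil(log2(1005)) = 10

bits = ceil(log2(1005)) = ceil(9.973) = 10 bits


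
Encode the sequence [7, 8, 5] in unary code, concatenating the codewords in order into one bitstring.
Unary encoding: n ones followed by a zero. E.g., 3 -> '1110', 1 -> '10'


Encode each number as n ones followed by a terminating 0:
  7 -> 11111110 (8 bits)
  8 -> 111111110 (9 bits)
  5 -> 111110 (6 bits)
Total length = 8 + 9 + 6 = 23 bits.

Unary([7, 8, 5]) = 11111110111111110111110 (23 bits)


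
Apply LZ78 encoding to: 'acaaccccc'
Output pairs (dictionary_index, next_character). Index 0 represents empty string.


LZ78 encoding steps:
Dictionary: {0: ''}
Step 1: w='' (idx 0), next='a' -> output (0, 'a'), add 'a' as idx 1
Step 2: w='' (idx 0), next='c' -> output (0, 'c'), add 'c' as idx 2
Step 3: w='a' (idx 1), next='a' -> output (1, 'a'), add 'aa' as idx 3
Step 4: w='c' (idx 2), next='c' -> output (2, 'c'), add 'cc' as idx 4
Step 5: w='cc' (idx 4), next='c' -> output (4, 'c'), add 'ccc' as idx 5


Encoded: [(0, 'a'), (0, 'c'), (1, 'a'), (2, 'c'), (4, 'c')]


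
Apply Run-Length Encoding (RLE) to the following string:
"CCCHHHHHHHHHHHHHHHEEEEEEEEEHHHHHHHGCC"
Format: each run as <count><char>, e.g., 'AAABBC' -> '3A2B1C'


Scanning runs left to right:
  i=0: run of 'C' x 3 -> '3C'
  i=3: run of 'H' x 15 -> '15H'
  i=18: run of 'E' x 9 -> '9E'
  i=27: run of 'H' x 7 -> '7H'
  i=34: run of 'G' x 1 -> '1G'
  i=35: run of 'C' x 2 -> '2C'

RLE = 3C15H9E7H1G2C


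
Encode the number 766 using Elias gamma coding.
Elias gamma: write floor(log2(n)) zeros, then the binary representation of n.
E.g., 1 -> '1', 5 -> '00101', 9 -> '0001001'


num_bits = floor(log2(766)) + 1 = 10
leading_zeros = num_bits - 1 = 9
binary(766) = 1011111110

Elias gamma(766) = '000000000' + '1011111110' = 0000000001011111110 (19 bits)
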